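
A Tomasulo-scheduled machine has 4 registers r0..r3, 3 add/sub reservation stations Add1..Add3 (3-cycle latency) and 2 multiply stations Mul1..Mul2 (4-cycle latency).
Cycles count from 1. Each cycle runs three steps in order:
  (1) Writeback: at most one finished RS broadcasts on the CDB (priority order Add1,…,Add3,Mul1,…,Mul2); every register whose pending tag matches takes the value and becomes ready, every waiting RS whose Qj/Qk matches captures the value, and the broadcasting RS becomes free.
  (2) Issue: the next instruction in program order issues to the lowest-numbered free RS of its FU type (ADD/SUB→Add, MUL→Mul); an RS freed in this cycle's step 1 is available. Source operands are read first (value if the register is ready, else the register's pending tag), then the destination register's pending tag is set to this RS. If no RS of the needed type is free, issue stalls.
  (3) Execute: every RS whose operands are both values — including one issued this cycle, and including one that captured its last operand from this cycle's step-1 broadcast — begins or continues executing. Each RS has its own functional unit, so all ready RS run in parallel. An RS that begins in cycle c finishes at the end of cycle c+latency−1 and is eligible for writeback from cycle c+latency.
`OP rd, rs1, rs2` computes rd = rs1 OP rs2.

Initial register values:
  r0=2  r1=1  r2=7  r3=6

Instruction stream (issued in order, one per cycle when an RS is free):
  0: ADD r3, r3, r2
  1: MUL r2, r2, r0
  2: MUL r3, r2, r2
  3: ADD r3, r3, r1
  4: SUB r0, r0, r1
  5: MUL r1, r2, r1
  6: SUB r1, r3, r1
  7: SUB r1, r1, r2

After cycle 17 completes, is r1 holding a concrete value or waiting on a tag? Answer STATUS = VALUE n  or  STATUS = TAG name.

cycle 1: issue ADD r3<-Add1 // r0:2,r1:1,r2:7,r3:Add1
cycle 2: issue MUL r2<-Mul1 // r0:2,r1:1,r2:Mul1,r3:Add1
cycle 3: issue MUL r3<-Mul2 // r0:2,r1:1,r2:Mul1,r3:Mul2
cycle 4: CDB Add1=13; issue ADD r3<-Add1 // r0:2,r1:1,r2:Mul1,r3:Add1
cycle 5: issue SUB r0<-Add2 // r0:Add2,r1:1,r2:Mul1,r3:Add1
cycle 6: CDB Mul1=14; issue MUL r1<-Mul1 // r0:Add2,r1:Mul1,r2:14,r3:Add1
cycle 7: issue SUB r1<-Add3 // r0:Add2,r1:Add3,r2:14,r3:Add1
cycle 8: CDB Add2=1; issue SUB r1<-Add2 // r0:1,r1:Add2,r2:14,r3:Add1
cycle 9: - // r0:1,r1:Add2,r2:14,r3:Add1
cycle 10: CDB Mul1=14 // r0:1,r1:Add2,r2:14,r3:Add1
cycle 11: CDB Mul2=196 // r0:1,r1:Add2,r2:14,r3:Add1
cycle 12: - // r0:1,r1:Add2,r2:14,r3:Add1
cycle 13: - // r0:1,r1:Add2,r2:14,r3:Add1
cycle 14: CDB Add1=197 // r0:1,r1:Add2,r2:14,r3:197
cycle 15: - // r0:1,r1:Add2,r2:14,r3:197
cycle 16: - // r0:1,r1:Add2,r2:14,r3:197
cycle 17: CDB Add3=183 // r0:1,r1:Add2,r2:14,r3:197

STATUS = TAG Add2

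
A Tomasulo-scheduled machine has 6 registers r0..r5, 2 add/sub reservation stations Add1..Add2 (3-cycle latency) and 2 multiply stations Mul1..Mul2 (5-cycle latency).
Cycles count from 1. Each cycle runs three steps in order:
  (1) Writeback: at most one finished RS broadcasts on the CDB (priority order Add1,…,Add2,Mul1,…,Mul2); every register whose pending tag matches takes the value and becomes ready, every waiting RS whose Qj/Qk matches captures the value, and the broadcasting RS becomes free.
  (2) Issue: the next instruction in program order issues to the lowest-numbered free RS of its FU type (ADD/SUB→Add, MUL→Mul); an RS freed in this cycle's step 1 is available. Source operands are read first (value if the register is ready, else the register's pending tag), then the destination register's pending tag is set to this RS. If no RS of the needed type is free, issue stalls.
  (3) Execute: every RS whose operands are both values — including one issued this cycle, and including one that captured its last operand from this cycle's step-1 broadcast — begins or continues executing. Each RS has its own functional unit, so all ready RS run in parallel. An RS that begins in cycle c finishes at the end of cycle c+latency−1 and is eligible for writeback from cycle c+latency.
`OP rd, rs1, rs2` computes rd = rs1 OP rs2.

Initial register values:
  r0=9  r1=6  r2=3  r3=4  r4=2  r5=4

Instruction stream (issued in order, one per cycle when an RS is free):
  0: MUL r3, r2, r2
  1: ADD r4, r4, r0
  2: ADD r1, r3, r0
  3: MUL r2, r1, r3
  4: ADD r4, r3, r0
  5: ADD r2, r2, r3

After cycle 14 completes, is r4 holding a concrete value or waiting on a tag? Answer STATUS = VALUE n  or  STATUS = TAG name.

c1: issue MUL r3<-Mul1 | r0:9,r1:6,r2:3,r3:Mul1,r4:2,r5:4
c2: issue ADD r4<-Add1 | r0:9,r1:6,r2:3,r3:Mul1,r4:Add1,r5:4
c3: issue ADD r1<-Add2 | r0:9,r1:Add2,r2:3,r3:Mul1,r4:Add1,r5:4
c4: issue MUL r2<-Mul2 | r0:9,r1:Add2,r2:Mul2,r3:Mul1,r4:Add1,r5:4
c5: CDB Add1=11; issue ADD r4<-Add1 | r0:9,r1:Add2,r2:Mul2,r3:Mul1,r4:Add1,r5:4
c6: CDB Mul1=9; stall | r0:9,r1:Add2,r2:Mul2,r3:9,r4:Add1,r5:4
c7: stall | r0:9,r1:Add2,r2:Mul2,r3:9,r4:Add1,r5:4
c8: stall | r0:9,r1:Add2,r2:Mul2,r3:9,r4:Add1,r5:4
c9: CDB Add1=18; issue ADD r2<-Add1 | r0:9,r1:Add2,r2:Add1,r3:9,r4:18,r5:4
c10: CDB Add2=18 | r0:9,r1:18,r2:Add1,r3:9,r4:18,r5:4
c11: - | r0:9,r1:18,r2:Add1,r3:9,r4:18,r5:4
c12: - | r0:9,r1:18,r2:Add1,r3:9,r4:18,r5:4
c13: - | r0:9,r1:18,r2:Add1,r3:9,r4:18,r5:4
c14: - | r0:9,r1:18,r2:Add1,r3:9,r4:18,r5:4

STATUS = VALUE 18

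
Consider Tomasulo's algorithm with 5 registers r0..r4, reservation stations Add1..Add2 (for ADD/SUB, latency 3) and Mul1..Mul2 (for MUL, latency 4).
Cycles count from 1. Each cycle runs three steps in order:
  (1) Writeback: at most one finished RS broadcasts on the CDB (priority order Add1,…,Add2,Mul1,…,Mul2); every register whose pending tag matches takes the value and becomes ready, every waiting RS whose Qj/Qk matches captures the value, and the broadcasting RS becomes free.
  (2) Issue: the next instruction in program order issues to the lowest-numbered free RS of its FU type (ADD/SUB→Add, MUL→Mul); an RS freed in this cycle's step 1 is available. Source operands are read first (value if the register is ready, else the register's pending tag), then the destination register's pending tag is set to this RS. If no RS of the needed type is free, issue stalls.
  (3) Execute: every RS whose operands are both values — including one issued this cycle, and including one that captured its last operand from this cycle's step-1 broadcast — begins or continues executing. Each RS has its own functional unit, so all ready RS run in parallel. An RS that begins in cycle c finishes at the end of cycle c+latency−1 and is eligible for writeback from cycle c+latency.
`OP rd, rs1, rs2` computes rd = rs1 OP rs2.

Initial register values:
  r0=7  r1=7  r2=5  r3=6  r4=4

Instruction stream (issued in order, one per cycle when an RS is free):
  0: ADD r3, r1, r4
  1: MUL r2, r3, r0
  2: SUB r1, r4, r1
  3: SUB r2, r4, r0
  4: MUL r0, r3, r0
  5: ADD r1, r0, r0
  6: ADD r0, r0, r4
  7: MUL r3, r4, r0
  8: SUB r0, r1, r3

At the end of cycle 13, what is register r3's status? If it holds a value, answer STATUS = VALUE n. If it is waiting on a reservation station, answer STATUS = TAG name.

  c1: issue ADD r3<-Add1  regs: r0:7,r1:7,r2:5,r3:Add1,r4:4
  c2: issue MUL r2<-Mul1  regs: r0:7,r1:7,r2:Mul1,r3:Add1,r4:4
  c3: issue SUB r1<-Add2  regs: r0:7,r1:Add2,r2:Mul1,r3:Add1,r4:4
  c4: CDB Add1=11; issue SUB r2<-Add1  regs: r0:7,r1:Add2,r2:Add1,r3:11,r4:4
  c5: issue MUL r0<-Mul2  regs: r0:Mul2,r1:Add2,r2:Add1,r3:11,r4:4
  c6: CDB Add2=-3; issue ADD r1<-Add2  regs: r0:Mul2,r1:Add2,r2:Add1,r3:11,r4:4
  c7: CDB Add1=-3; issue ADD r0<-Add1  regs: r0:Add1,r1:Add2,r2:-3,r3:11,r4:4
  c8: CDB Mul1=77; issue MUL r3<-Mul1  regs: r0:Add1,r1:Add2,r2:-3,r3:Mul1,r4:4
  c9: CDB Mul2=77; stall  regs: r0:Add1,r1:Add2,r2:-3,r3:Mul1,r4:4
  c10: stall  regs: r0:Add1,r1:Add2,r2:-3,r3:Mul1,r4:4
  c11: stall  regs: r0:Add1,r1:Add2,r2:-3,r3:Mul1,r4:4
  c12: CDB Add1=81; issue SUB r0<-Add1  regs: r0:Add1,r1:Add2,r2:-3,r3:Mul1,r4:4
  c13: CDB Add2=154  regs: r0:Add1,r1:154,r2:-3,r3:Mul1,r4:4

STATUS = TAG Mul1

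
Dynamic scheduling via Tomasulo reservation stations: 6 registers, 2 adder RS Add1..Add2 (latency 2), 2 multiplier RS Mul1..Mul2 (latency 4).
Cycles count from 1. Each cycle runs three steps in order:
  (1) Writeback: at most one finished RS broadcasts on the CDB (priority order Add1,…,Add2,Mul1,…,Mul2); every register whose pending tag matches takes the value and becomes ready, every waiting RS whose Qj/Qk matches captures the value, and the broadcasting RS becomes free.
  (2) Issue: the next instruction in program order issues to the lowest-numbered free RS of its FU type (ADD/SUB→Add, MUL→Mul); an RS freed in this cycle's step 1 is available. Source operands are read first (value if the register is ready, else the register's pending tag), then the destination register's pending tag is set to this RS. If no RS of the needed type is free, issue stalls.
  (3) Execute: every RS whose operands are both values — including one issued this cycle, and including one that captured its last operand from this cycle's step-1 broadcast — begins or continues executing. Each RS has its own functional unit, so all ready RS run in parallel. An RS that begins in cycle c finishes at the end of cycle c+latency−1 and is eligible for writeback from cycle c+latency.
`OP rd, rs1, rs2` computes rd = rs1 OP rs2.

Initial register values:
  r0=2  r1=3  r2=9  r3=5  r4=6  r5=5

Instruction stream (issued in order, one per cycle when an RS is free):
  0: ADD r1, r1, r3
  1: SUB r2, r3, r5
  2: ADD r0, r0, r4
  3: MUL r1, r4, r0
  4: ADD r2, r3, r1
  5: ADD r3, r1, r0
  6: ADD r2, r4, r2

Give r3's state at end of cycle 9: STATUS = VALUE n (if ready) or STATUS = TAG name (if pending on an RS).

cycle 1: issue ADD r1<-Add1 // r0:2,r1:Add1,r2:9,r3:5,r4:6,r5:5
cycle 2: issue SUB r2<-Add2 // r0:2,r1:Add1,r2:Add2,r3:5,r4:6,r5:5
cycle 3: CDB Add1=8; issue ADD r0<-Add1 // r0:Add1,r1:8,r2:Add2,r3:5,r4:6,r5:5
cycle 4: CDB Add2=0; issue MUL r1<-Mul1 // r0:Add1,r1:Mul1,r2:0,r3:5,r4:6,r5:5
cycle 5: CDB Add1=8; issue ADD r2<-Add1 // r0:8,r1:Mul1,r2:Add1,r3:5,r4:6,r5:5
cycle 6: issue ADD r3<-Add2 // r0:8,r1:Mul1,r2:Add1,r3:Add2,r4:6,r5:5
cycle 7: stall // r0:8,r1:Mul1,r2:Add1,r3:Add2,r4:6,r5:5
cycle 8: stall // r0:8,r1:Mul1,r2:Add1,r3:Add2,r4:6,r5:5
cycle 9: CDB Mul1=48; stall // r0:8,r1:48,r2:Add1,r3:Add2,r4:6,r5:5

STATUS = TAG Add2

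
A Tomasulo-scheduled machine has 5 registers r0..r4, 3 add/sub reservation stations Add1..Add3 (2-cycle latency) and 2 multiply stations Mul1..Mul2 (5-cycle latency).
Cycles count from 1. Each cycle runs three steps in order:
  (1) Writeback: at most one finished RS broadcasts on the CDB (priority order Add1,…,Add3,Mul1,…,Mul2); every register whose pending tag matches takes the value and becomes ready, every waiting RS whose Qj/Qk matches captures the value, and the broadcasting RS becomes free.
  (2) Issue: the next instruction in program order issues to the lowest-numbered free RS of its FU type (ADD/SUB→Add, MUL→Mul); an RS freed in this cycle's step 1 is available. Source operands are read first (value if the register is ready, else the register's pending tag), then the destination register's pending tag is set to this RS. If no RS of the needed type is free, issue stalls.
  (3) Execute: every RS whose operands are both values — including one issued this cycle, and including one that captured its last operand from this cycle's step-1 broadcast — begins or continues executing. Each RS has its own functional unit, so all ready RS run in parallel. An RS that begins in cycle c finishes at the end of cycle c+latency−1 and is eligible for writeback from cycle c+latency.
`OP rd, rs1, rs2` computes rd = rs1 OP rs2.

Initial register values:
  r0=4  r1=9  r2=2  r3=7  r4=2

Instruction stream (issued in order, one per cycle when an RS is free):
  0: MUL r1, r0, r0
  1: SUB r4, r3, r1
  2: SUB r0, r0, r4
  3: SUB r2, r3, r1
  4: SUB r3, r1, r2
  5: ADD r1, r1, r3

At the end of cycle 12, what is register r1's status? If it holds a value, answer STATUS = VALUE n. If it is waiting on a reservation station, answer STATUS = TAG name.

cycle 1: issue MUL r1<-Mul1 // r0:4,r1:Mul1,r2:2,r3:7,r4:2
cycle 2: issue SUB r4<-Add1 // r0:4,r1:Mul1,r2:2,r3:7,r4:Add1
cycle 3: issue SUB r0<-Add2 // r0:Add2,r1:Mul1,r2:2,r3:7,r4:Add1
cycle 4: issue SUB r2<-Add3 // r0:Add2,r1:Mul1,r2:Add3,r3:7,r4:Add1
cycle 5: stall // r0:Add2,r1:Mul1,r2:Add3,r3:7,r4:Add1
cycle 6: CDB Mul1=16; stall // r0:Add2,r1:16,r2:Add3,r3:7,r4:Add1
cycle 7: stall // r0:Add2,r1:16,r2:Add3,r3:7,r4:Add1
cycle 8: CDB Add1=-9; issue SUB r3<-Add1 // r0:Add2,r1:16,r2:Add3,r3:Add1,r4:-9
cycle 9: CDB Add3=-9; issue ADD r1<-Add3 // r0:Add2,r1:Add3,r2:-9,r3:Add1,r4:-9
cycle 10: CDB Add2=13 // r0:13,r1:Add3,r2:-9,r3:Add1,r4:-9
cycle 11: CDB Add1=25 // r0:13,r1:Add3,r2:-9,r3:25,r4:-9
cycle 12: - // r0:13,r1:Add3,r2:-9,r3:25,r4:-9

STATUS = TAG Add3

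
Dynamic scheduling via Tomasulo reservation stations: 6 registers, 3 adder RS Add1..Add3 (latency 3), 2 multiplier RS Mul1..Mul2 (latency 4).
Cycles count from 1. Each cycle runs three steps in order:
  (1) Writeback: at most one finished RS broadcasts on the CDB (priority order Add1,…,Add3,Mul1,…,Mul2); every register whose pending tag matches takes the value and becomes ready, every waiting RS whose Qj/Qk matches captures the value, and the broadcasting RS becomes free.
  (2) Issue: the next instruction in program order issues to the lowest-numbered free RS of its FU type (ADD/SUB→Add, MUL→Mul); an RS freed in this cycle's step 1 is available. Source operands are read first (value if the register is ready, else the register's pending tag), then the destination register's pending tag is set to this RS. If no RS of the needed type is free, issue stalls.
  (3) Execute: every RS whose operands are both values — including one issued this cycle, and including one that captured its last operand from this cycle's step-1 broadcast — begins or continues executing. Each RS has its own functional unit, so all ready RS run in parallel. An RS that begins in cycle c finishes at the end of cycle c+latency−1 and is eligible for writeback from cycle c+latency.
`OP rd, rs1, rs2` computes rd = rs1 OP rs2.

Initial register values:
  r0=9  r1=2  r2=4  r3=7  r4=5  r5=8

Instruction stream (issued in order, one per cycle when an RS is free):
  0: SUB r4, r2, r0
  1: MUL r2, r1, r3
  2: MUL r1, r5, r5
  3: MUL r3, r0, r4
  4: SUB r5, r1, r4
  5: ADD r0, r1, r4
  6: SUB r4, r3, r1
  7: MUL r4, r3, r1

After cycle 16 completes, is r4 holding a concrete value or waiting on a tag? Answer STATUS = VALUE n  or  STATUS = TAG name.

STATUS = VALUE -2880

c1: issue SUB r4<-Add1 | r0:9,r1:2,r2:4,r3:7,r4:Add1,r5:8
c2: issue MUL r2<-Mul1 | r0:9,r1:2,r2:Mul1,r3:7,r4:Add1,r5:8
c3: issue MUL r1<-Mul2 | r0:9,r1:Mul2,r2:Mul1,r3:7,r4:Add1,r5:8
c4: CDB Add1=-5; stall | r0:9,r1:Mul2,r2:Mul1,r3:7,r4:-5,r5:8
c5: stall | r0:9,r1:Mul2,r2:Mul1,r3:7,r4:-5,r5:8
c6: CDB Mul1=14; issue MUL r3<-Mul1 | r0:9,r1:Mul2,r2:14,r3:Mul1,r4:-5,r5:8
c7: CDB Mul2=64; issue SUB r5<-Add1 | r0:9,r1:64,r2:14,r3:Mul1,r4:-5,r5:Add1
c8: issue ADD r0<-Add2 | r0:Add2,r1:64,r2:14,r3:Mul1,r4:-5,r5:Add1
c9: issue SUB r4<-Add3 | r0:Add2,r1:64,r2:14,r3:Mul1,r4:Add3,r5:Add1
c10: CDB Add1=69; issue MUL r4<-Mul2 | r0:Add2,r1:64,r2:14,r3:Mul1,r4:Mul2,r5:69
c11: CDB Add2=59 | r0:59,r1:64,r2:14,r3:Mul1,r4:Mul2,r5:69
c12: CDB Mul1=-45 | r0:59,r1:64,r2:14,r3:-45,r4:Mul2,r5:69
c13: - | r0:59,r1:64,r2:14,r3:-45,r4:Mul2,r5:69
c14: - | r0:59,r1:64,r2:14,r3:-45,r4:Mul2,r5:69
c15: CDB Add3=-109 | r0:59,r1:64,r2:14,r3:-45,r4:Mul2,r5:69
c16: CDB Mul2=-2880 | r0:59,r1:64,r2:14,r3:-45,r4:-2880,r5:69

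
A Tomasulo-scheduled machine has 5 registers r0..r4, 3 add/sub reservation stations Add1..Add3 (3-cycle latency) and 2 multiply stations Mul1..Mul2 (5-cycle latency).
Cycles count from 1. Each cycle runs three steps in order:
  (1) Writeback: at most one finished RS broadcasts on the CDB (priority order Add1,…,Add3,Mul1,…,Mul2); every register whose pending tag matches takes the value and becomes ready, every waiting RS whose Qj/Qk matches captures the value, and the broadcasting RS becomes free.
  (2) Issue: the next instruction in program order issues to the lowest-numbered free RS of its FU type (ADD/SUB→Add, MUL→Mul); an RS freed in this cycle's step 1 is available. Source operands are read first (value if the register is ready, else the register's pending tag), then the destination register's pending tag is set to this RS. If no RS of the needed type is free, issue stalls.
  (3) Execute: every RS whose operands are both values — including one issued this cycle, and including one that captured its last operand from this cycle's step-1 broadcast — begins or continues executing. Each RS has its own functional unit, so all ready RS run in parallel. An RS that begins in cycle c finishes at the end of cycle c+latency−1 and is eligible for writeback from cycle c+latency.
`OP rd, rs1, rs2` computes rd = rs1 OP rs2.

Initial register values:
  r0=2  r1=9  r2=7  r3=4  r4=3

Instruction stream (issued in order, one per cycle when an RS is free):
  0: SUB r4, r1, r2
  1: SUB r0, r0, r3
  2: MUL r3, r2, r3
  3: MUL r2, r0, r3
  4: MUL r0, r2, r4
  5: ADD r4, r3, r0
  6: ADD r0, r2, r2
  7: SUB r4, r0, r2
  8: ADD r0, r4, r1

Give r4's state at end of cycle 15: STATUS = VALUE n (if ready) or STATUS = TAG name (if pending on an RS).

STATUS = TAG Add3

cycle 1: issue SUB r4<-Add1 // r0:2,r1:9,r2:7,r3:4,r4:Add1
cycle 2: issue SUB r0<-Add2 // r0:Add2,r1:9,r2:7,r3:4,r4:Add1
cycle 3: issue MUL r3<-Mul1 // r0:Add2,r1:9,r2:7,r3:Mul1,r4:Add1
cycle 4: CDB Add1=2; issue MUL r2<-Mul2 // r0:Add2,r1:9,r2:Mul2,r3:Mul1,r4:2
cycle 5: CDB Add2=-2; stall // r0:-2,r1:9,r2:Mul2,r3:Mul1,r4:2
cycle 6: stall // r0:-2,r1:9,r2:Mul2,r3:Mul1,r4:2
cycle 7: stall // r0:-2,r1:9,r2:Mul2,r3:Mul1,r4:2
cycle 8: CDB Mul1=28; issue MUL r0<-Mul1 // r0:Mul1,r1:9,r2:Mul2,r3:28,r4:2
cycle 9: issue ADD r4<-Add1 // r0:Mul1,r1:9,r2:Mul2,r3:28,r4:Add1
cycle 10: issue ADD r0<-Add2 // r0:Add2,r1:9,r2:Mul2,r3:28,r4:Add1
cycle 11: issue SUB r4<-Add3 // r0:Add2,r1:9,r2:Mul2,r3:28,r4:Add3
cycle 12: stall // r0:Add2,r1:9,r2:Mul2,r3:28,r4:Add3
cycle 13: CDB Mul2=-56; stall // r0:Add2,r1:9,r2:-56,r3:28,r4:Add3
cycle 14: stall // r0:Add2,r1:9,r2:-56,r3:28,r4:Add3
cycle 15: stall // r0:Add2,r1:9,r2:-56,r3:28,r4:Add3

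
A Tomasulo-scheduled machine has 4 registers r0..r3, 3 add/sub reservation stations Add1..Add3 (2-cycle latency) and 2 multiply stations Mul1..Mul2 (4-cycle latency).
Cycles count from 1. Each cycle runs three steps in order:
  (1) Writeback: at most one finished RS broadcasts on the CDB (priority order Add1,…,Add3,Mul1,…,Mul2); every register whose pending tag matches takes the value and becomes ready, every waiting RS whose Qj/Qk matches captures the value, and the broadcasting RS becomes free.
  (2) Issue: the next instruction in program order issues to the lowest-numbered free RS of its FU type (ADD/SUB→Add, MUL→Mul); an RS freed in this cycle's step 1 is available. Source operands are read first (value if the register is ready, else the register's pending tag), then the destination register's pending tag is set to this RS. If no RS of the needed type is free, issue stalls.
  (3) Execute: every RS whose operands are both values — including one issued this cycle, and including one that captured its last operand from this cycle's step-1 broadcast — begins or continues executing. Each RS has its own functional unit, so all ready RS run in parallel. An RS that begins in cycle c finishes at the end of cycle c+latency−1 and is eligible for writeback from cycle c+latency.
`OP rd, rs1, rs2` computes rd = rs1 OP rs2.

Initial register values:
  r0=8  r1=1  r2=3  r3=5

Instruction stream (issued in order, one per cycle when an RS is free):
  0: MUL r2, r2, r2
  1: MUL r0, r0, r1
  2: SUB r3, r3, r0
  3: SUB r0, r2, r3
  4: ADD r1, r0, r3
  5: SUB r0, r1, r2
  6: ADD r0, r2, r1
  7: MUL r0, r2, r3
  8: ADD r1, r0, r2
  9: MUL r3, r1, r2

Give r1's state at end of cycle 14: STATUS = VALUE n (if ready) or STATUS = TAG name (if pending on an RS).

STATUS = TAG Add3

  c1: issue MUL r2<-Mul1  regs: r0:8,r1:1,r2:Mul1,r3:5
  c2: issue MUL r0<-Mul2  regs: r0:Mul2,r1:1,r2:Mul1,r3:5
  c3: issue SUB r3<-Add1  regs: r0:Mul2,r1:1,r2:Mul1,r3:Add1
  c4: issue SUB r0<-Add2  regs: r0:Add2,r1:1,r2:Mul1,r3:Add1
  c5: CDB Mul1=9; issue ADD r1<-Add3  regs: r0:Add2,r1:Add3,r2:9,r3:Add1
  c6: CDB Mul2=8; stall  regs: r0:Add2,r1:Add3,r2:9,r3:Add1
  c7: stall  regs: r0:Add2,r1:Add3,r2:9,r3:Add1
  c8: CDB Add1=-3; issue SUB r0<-Add1  regs: r0:Add1,r1:Add3,r2:9,r3:-3
  c9: stall  regs: r0:Add1,r1:Add3,r2:9,r3:-3
  c10: CDB Add2=12; issue ADD r0<-Add2  regs: r0:Add2,r1:Add3,r2:9,r3:-3
  c11: issue MUL r0<-Mul1  regs: r0:Mul1,r1:Add3,r2:9,r3:-3
  c12: CDB Add3=9; issue ADD r1<-Add3  regs: r0:Mul1,r1:Add3,r2:9,r3:-3
  c13: issue MUL r3<-Mul2  regs: r0:Mul1,r1:Add3,r2:9,r3:Mul2
  c14: CDB Add1=0  regs: r0:Mul1,r1:Add3,r2:9,r3:Mul2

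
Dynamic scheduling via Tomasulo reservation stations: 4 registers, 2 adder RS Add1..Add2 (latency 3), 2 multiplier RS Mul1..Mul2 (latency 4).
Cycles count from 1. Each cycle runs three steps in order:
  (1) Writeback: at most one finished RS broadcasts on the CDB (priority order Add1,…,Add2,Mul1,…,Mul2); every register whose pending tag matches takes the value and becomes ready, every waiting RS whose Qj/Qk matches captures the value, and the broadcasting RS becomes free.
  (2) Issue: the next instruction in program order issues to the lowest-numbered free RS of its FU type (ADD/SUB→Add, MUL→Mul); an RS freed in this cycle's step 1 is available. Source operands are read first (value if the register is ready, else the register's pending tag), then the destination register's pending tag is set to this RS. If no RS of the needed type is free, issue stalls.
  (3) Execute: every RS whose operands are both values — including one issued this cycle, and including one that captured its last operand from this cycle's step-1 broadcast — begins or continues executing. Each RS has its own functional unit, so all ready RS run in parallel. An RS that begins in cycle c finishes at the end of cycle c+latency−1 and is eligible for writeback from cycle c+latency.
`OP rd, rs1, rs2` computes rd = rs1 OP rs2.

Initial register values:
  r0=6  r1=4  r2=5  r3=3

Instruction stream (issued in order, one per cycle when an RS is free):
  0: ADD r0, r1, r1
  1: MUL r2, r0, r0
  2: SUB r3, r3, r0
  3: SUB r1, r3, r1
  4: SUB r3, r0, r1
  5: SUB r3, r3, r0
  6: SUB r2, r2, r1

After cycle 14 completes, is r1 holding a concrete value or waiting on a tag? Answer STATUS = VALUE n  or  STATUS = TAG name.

cycle 1: issue ADD r0<-Add1 // r0:Add1,r1:4,r2:5,r3:3
cycle 2: issue MUL r2<-Mul1 // r0:Add1,r1:4,r2:Mul1,r3:3
cycle 3: issue SUB r3<-Add2 // r0:Add1,r1:4,r2:Mul1,r3:Add2
cycle 4: CDB Add1=8; issue SUB r1<-Add1 // r0:8,r1:Add1,r2:Mul1,r3:Add2
cycle 5: stall // r0:8,r1:Add1,r2:Mul1,r3:Add2
cycle 6: stall // r0:8,r1:Add1,r2:Mul1,r3:Add2
cycle 7: CDB Add2=-5; issue SUB r3<-Add2 // r0:8,r1:Add1,r2:Mul1,r3:Add2
cycle 8: CDB Mul1=64; stall // r0:8,r1:Add1,r2:64,r3:Add2
cycle 9: stall // r0:8,r1:Add1,r2:64,r3:Add2
cycle 10: CDB Add1=-9; issue SUB r3<-Add1 // r0:8,r1:-9,r2:64,r3:Add1
cycle 11: stall // r0:8,r1:-9,r2:64,r3:Add1
cycle 12: stall // r0:8,r1:-9,r2:64,r3:Add1
cycle 13: CDB Add2=17; issue SUB r2<-Add2 // r0:8,r1:-9,r2:Add2,r3:Add1
cycle 14: - // r0:8,r1:-9,r2:Add2,r3:Add1

STATUS = VALUE -9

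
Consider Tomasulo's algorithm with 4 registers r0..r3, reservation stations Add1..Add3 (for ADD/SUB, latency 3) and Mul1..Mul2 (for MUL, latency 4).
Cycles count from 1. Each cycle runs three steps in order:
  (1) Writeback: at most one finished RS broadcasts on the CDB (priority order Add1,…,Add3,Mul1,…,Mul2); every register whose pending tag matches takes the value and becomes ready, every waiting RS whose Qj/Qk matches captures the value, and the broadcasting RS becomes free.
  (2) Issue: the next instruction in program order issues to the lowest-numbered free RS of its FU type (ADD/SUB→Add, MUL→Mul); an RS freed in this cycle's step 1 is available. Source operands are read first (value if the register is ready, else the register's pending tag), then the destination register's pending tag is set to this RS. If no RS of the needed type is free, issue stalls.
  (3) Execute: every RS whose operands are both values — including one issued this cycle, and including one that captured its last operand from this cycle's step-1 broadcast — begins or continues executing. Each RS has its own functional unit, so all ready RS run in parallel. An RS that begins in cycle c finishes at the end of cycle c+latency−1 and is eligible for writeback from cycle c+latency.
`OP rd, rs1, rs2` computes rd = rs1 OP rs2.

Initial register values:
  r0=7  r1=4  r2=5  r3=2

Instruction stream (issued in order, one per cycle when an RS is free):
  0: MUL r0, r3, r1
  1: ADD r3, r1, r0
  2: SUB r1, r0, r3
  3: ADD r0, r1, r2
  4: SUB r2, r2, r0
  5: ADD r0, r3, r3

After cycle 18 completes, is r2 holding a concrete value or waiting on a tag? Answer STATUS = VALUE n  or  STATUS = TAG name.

STATUS = VALUE 4

c1: issue MUL r0<-Mul1 | r0:Mul1,r1:4,r2:5,r3:2
c2: issue ADD r3<-Add1 | r0:Mul1,r1:4,r2:5,r3:Add1
c3: issue SUB r1<-Add2 | r0:Mul1,r1:Add2,r2:5,r3:Add1
c4: issue ADD r0<-Add3 | r0:Add3,r1:Add2,r2:5,r3:Add1
c5: CDB Mul1=8; stall | r0:Add3,r1:Add2,r2:5,r3:Add1
c6: stall | r0:Add3,r1:Add2,r2:5,r3:Add1
c7: stall | r0:Add3,r1:Add2,r2:5,r3:Add1
c8: CDB Add1=12; issue SUB r2<-Add1 | r0:Add3,r1:Add2,r2:Add1,r3:12
c9: stall | r0:Add3,r1:Add2,r2:Add1,r3:12
c10: stall | r0:Add3,r1:Add2,r2:Add1,r3:12
c11: CDB Add2=-4; issue ADD r0<-Add2 | r0:Add2,r1:-4,r2:Add1,r3:12
c12: - | r0:Add2,r1:-4,r2:Add1,r3:12
c13: - | r0:Add2,r1:-4,r2:Add1,r3:12
c14: CDB Add2=24 | r0:24,r1:-4,r2:Add1,r3:12
c15: CDB Add3=1 | r0:24,r1:-4,r2:Add1,r3:12
c16: - | r0:24,r1:-4,r2:Add1,r3:12
c17: - | r0:24,r1:-4,r2:Add1,r3:12
c18: CDB Add1=4 | r0:24,r1:-4,r2:4,r3:12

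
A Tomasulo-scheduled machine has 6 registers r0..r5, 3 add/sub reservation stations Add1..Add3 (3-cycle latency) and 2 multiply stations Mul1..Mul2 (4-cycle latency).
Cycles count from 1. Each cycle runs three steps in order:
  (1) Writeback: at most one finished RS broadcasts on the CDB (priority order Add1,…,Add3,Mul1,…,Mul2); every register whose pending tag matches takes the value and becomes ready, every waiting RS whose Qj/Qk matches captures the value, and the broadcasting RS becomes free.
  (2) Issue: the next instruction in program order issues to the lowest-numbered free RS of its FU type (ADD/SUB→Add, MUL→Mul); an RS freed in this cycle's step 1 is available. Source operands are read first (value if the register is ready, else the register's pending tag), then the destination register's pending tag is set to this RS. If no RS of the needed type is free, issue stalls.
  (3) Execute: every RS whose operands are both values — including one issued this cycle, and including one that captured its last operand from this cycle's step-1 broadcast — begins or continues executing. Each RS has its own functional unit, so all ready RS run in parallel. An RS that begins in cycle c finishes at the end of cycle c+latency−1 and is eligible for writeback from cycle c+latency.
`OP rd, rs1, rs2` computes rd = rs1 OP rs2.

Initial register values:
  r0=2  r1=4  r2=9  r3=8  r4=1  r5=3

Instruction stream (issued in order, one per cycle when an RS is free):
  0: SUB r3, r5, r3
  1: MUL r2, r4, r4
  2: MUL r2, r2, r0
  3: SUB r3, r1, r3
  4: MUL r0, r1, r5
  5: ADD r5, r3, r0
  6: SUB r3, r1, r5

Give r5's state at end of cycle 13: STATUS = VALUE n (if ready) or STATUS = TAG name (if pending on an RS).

c1: issue SUB r3<-Add1 | r0:2,r1:4,r2:9,r3:Add1,r4:1,r5:3
c2: issue MUL r2<-Mul1 | r0:2,r1:4,r2:Mul1,r3:Add1,r4:1,r5:3
c3: issue MUL r2<-Mul2 | r0:2,r1:4,r2:Mul2,r3:Add1,r4:1,r5:3
c4: CDB Add1=-5; issue SUB r3<-Add1 | r0:2,r1:4,r2:Mul2,r3:Add1,r4:1,r5:3
c5: stall | r0:2,r1:4,r2:Mul2,r3:Add1,r4:1,r5:3
c6: CDB Mul1=1; issue MUL r0<-Mul1 | r0:Mul1,r1:4,r2:Mul2,r3:Add1,r4:1,r5:3
c7: CDB Add1=9; issue ADD r5<-Add1 | r0:Mul1,r1:4,r2:Mul2,r3:9,r4:1,r5:Add1
c8: issue SUB r3<-Add2 | r0:Mul1,r1:4,r2:Mul2,r3:Add2,r4:1,r5:Add1
c9: - | r0:Mul1,r1:4,r2:Mul2,r3:Add2,r4:1,r5:Add1
c10: CDB Mul1=12 | r0:12,r1:4,r2:Mul2,r3:Add2,r4:1,r5:Add1
c11: CDB Mul2=2 | r0:12,r1:4,r2:2,r3:Add2,r4:1,r5:Add1
c12: - | r0:12,r1:4,r2:2,r3:Add2,r4:1,r5:Add1
c13: CDB Add1=21 | r0:12,r1:4,r2:2,r3:Add2,r4:1,r5:21

STATUS = VALUE 21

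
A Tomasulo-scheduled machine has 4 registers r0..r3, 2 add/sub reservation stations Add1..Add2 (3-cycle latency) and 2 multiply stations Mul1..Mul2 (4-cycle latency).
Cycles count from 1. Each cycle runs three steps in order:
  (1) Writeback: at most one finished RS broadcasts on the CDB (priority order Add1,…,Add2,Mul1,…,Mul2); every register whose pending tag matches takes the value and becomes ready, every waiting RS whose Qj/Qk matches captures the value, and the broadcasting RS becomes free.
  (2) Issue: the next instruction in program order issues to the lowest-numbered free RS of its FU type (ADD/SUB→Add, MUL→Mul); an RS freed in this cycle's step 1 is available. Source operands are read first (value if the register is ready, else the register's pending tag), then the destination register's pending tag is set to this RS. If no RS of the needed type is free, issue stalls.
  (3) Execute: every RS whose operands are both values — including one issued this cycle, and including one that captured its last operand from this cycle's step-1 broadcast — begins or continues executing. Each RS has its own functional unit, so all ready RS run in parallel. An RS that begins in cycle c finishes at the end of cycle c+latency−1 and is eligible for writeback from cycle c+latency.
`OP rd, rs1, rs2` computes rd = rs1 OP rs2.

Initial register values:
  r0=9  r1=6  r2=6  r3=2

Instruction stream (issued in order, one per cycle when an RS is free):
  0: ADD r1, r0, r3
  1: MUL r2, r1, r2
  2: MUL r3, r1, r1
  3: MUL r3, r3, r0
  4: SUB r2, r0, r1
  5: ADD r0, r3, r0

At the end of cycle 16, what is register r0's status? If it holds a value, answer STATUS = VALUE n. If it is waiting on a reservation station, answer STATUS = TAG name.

STATUS = VALUE 1098

c1: issue ADD r1<-Add1 | r0:9,r1:Add1,r2:6,r3:2
c2: issue MUL r2<-Mul1 | r0:9,r1:Add1,r2:Mul1,r3:2
c3: issue MUL r3<-Mul2 | r0:9,r1:Add1,r2:Mul1,r3:Mul2
c4: CDB Add1=11; stall | r0:9,r1:11,r2:Mul1,r3:Mul2
c5: stall | r0:9,r1:11,r2:Mul1,r3:Mul2
c6: stall | r0:9,r1:11,r2:Mul1,r3:Mul2
c7: stall | r0:9,r1:11,r2:Mul1,r3:Mul2
c8: CDB Mul1=66; issue MUL r3<-Mul1 | r0:9,r1:11,r2:66,r3:Mul1
c9: CDB Mul2=121; issue SUB r2<-Add1 | r0:9,r1:11,r2:Add1,r3:Mul1
c10: issue ADD r0<-Add2 | r0:Add2,r1:11,r2:Add1,r3:Mul1
c11: - | r0:Add2,r1:11,r2:Add1,r3:Mul1
c12: CDB Add1=-2 | r0:Add2,r1:11,r2:-2,r3:Mul1
c13: CDB Mul1=1089 | r0:Add2,r1:11,r2:-2,r3:1089
c14: - | r0:Add2,r1:11,r2:-2,r3:1089
c15: - | r0:Add2,r1:11,r2:-2,r3:1089
c16: CDB Add2=1098 | r0:1098,r1:11,r2:-2,r3:1089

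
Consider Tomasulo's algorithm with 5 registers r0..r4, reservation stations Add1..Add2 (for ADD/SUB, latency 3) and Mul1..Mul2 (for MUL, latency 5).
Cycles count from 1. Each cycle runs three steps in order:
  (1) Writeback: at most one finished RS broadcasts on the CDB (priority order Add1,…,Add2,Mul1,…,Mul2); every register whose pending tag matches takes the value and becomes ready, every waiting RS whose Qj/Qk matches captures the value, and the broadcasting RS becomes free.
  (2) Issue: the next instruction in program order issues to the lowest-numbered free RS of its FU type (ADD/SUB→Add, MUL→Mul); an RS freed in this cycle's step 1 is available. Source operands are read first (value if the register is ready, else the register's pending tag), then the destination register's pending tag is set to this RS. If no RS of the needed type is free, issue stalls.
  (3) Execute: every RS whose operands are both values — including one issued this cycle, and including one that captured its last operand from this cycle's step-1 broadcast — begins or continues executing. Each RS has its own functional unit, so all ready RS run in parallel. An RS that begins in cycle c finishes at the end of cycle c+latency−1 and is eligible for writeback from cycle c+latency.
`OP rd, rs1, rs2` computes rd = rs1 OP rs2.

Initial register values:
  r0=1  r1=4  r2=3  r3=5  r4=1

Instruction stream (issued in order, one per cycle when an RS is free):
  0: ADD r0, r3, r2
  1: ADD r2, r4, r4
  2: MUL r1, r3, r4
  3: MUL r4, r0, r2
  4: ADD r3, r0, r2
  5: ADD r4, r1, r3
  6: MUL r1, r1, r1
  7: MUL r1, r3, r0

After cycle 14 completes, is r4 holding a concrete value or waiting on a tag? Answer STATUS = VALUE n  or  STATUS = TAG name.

cycle 1: issue ADD r0<-Add1 // r0:Add1,r1:4,r2:3,r3:5,r4:1
cycle 2: issue ADD r2<-Add2 // r0:Add1,r1:4,r2:Add2,r3:5,r4:1
cycle 3: issue MUL r1<-Mul1 // r0:Add1,r1:Mul1,r2:Add2,r3:5,r4:1
cycle 4: CDB Add1=8; issue MUL r4<-Mul2 // r0:8,r1:Mul1,r2:Add2,r3:5,r4:Mul2
cycle 5: CDB Add2=2; issue ADD r3<-Add1 // r0:8,r1:Mul1,r2:2,r3:Add1,r4:Mul2
cycle 6: issue ADD r4<-Add2 // r0:8,r1:Mul1,r2:2,r3:Add1,r4:Add2
cycle 7: stall // r0:8,r1:Mul1,r2:2,r3:Add1,r4:Add2
cycle 8: CDB Add1=10; stall // r0:8,r1:Mul1,r2:2,r3:10,r4:Add2
cycle 9: CDB Mul1=5; issue MUL r1<-Mul1 // r0:8,r1:Mul1,r2:2,r3:10,r4:Add2
cycle 10: CDB Mul2=16; issue MUL r1<-Mul2 // r0:8,r1:Mul2,r2:2,r3:10,r4:Add2
cycle 11: - // r0:8,r1:Mul2,r2:2,r3:10,r4:Add2
cycle 12: CDB Add2=15 // r0:8,r1:Mul2,r2:2,r3:10,r4:15
cycle 13: - // r0:8,r1:Mul2,r2:2,r3:10,r4:15
cycle 14: CDB Mul1=25 // r0:8,r1:Mul2,r2:2,r3:10,r4:15

STATUS = VALUE 15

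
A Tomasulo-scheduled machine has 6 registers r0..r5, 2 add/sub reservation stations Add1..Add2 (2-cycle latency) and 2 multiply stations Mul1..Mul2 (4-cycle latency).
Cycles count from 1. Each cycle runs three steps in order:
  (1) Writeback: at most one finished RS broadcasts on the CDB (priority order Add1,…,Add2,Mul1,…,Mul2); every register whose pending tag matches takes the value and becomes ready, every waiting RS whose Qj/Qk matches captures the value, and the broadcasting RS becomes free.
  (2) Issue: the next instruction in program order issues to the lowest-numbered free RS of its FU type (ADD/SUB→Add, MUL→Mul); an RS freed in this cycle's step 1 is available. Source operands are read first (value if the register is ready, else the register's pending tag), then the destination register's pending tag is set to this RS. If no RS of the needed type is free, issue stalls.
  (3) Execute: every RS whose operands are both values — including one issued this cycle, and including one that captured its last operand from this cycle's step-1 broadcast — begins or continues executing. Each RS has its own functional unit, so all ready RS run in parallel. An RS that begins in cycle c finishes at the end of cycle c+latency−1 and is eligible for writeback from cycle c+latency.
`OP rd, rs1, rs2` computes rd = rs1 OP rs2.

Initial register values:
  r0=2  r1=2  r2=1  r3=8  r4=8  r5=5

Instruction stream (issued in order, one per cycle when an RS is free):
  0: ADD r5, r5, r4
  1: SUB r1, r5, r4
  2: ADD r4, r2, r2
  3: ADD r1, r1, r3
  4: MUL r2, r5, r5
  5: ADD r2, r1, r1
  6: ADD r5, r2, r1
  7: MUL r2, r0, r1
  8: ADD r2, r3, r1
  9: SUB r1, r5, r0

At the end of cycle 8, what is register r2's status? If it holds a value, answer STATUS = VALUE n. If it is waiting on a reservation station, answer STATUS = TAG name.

c1: issue ADD r5<-Add1 | r0:2,r1:2,r2:1,r3:8,r4:8,r5:Add1
c2: issue SUB r1<-Add2 | r0:2,r1:Add2,r2:1,r3:8,r4:8,r5:Add1
c3: CDB Add1=13; issue ADD r4<-Add1 | r0:2,r1:Add2,r2:1,r3:8,r4:Add1,r5:13
c4: stall | r0:2,r1:Add2,r2:1,r3:8,r4:Add1,r5:13
c5: CDB Add1=2; issue ADD r1<-Add1 | r0:2,r1:Add1,r2:1,r3:8,r4:2,r5:13
c6: CDB Add2=5; issue MUL r2<-Mul1 | r0:2,r1:Add1,r2:Mul1,r3:8,r4:2,r5:13
c7: issue ADD r2<-Add2 | r0:2,r1:Add1,r2:Add2,r3:8,r4:2,r5:13
c8: CDB Add1=13; issue ADD r5<-Add1 | r0:2,r1:13,r2:Add2,r3:8,r4:2,r5:Add1

STATUS = TAG Add2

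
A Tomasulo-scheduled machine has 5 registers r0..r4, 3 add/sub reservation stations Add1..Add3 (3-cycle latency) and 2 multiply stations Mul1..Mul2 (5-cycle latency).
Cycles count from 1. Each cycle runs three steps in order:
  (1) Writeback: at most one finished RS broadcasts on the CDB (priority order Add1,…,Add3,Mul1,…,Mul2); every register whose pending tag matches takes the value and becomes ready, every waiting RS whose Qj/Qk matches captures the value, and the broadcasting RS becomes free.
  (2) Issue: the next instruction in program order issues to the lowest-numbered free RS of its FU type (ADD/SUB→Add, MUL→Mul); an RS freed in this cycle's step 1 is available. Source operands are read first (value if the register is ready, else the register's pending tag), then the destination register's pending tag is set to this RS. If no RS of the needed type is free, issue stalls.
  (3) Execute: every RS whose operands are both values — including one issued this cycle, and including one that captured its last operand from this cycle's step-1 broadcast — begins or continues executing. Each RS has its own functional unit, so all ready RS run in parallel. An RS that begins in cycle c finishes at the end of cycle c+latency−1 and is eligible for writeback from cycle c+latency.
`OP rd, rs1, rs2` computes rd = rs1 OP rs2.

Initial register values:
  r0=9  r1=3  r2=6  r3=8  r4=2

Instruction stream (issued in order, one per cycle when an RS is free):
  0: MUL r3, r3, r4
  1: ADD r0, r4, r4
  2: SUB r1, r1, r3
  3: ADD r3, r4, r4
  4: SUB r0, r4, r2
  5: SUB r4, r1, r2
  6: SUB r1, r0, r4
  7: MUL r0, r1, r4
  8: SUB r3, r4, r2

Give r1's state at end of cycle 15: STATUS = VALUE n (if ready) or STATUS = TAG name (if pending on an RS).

cycle 1: issue MUL r3<-Mul1 // r0:9,r1:3,r2:6,r3:Mul1,r4:2
cycle 2: issue ADD r0<-Add1 // r0:Add1,r1:3,r2:6,r3:Mul1,r4:2
cycle 3: issue SUB r1<-Add2 // r0:Add1,r1:Add2,r2:6,r3:Mul1,r4:2
cycle 4: issue ADD r3<-Add3 // r0:Add1,r1:Add2,r2:6,r3:Add3,r4:2
cycle 5: CDB Add1=4; issue SUB r0<-Add1 // r0:Add1,r1:Add2,r2:6,r3:Add3,r4:2
cycle 6: CDB Mul1=16; stall // r0:Add1,r1:Add2,r2:6,r3:Add3,r4:2
cycle 7: CDB Add3=4; issue SUB r4<-Add3 // r0:Add1,r1:Add2,r2:6,r3:4,r4:Add3
cycle 8: CDB Add1=-4; issue SUB r1<-Add1 // r0:-4,r1:Add1,r2:6,r3:4,r4:Add3
cycle 9: CDB Add2=-13; issue MUL r0<-Mul1 // r0:Mul1,r1:Add1,r2:6,r3:4,r4:Add3
cycle 10: issue SUB r3<-Add2 // r0:Mul1,r1:Add1,r2:6,r3:Add2,r4:Add3
cycle 11: - // r0:Mul1,r1:Add1,r2:6,r3:Add2,r4:Add3
cycle 12: CDB Add3=-19 // r0:Mul1,r1:Add1,r2:6,r3:Add2,r4:-19
cycle 13: - // r0:Mul1,r1:Add1,r2:6,r3:Add2,r4:-19
cycle 14: - // r0:Mul1,r1:Add1,r2:6,r3:Add2,r4:-19
cycle 15: CDB Add1=15 // r0:Mul1,r1:15,r2:6,r3:Add2,r4:-19

STATUS = VALUE 15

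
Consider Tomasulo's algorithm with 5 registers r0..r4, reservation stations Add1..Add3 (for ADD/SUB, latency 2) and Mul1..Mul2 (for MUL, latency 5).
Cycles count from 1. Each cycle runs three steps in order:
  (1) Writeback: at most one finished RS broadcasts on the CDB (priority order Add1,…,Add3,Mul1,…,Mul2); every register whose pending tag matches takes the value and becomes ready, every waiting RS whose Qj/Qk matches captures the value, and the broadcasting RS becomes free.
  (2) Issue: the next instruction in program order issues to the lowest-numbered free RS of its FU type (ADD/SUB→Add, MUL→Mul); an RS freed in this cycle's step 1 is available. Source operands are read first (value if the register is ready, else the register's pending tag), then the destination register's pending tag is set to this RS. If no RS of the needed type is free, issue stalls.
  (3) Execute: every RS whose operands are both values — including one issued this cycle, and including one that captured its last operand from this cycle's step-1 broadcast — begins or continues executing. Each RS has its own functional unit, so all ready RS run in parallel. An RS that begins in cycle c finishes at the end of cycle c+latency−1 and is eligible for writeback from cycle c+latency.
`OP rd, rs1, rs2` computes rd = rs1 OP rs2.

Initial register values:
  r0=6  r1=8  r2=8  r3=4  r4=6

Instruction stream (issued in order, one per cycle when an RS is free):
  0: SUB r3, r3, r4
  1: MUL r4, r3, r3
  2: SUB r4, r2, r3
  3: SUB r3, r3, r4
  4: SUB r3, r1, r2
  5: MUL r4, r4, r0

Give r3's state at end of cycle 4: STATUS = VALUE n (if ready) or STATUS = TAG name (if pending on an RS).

c1: issue SUB r3<-Add1 | r0:6,r1:8,r2:8,r3:Add1,r4:6
c2: issue MUL r4<-Mul1 | r0:6,r1:8,r2:8,r3:Add1,r4:Mul1
c3: CDB Add1=-2; issue SUB r4<-Add1 | r0:6,r1:8,r2:8,r3:-2,r4:Add1
c4: issue SUB r3<-Add2 | r0:6,r1:8,r2:8,r3:Add2,r4:Add1

STATUS = TAG Add2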